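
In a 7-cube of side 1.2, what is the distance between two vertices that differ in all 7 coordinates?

The space diagonal of an n-cube of side s is s√n. Here 1.2·√7 ≈ 3.1749.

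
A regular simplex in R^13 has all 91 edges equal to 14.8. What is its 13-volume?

For a regular n-simplex with edge a, V = (a^n / n!)·√((n+1)/2^n). With a=14.8, n=13: V ≈ 10851.5.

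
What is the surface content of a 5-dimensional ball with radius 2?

S_5(2) = 2·π^(5/2)·(2)^4 / Γ(5/2) = 128·π^2/3 ≈ 421.103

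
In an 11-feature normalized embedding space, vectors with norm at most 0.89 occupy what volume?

The n-ball volume is π^(n/2)·r^n/Γ(n/2+1). With n=11, r=0.89: V ≈ 0.522871.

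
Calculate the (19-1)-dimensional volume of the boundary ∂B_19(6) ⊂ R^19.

|∂B_19(6)| = 1283918464548864·π^9/425425 ≈ 8.99629e+13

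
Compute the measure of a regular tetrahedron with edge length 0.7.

Volume = (√2/12) · 0.7³ = 0.0404229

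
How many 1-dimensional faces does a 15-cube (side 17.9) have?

An n-cube has C(n,k)·2^(n-k) k-faces. Here C(15,1)·2^14 = 15·16384 = 245760.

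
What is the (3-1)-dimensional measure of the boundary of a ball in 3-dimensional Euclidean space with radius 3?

S_3(3) = 2·π^(3/2)·(3)^2 / Γ(3/2) = 4πr² = 4π·(3)² ≈ 113.097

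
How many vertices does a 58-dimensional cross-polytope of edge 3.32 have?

The 58-dimensional cross-polytope has 2n = 2·58 = 116 vertices.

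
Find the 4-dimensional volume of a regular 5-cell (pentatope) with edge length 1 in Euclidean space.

V_4 = √(5) · 1^4 / (4! · 2^(4/2)) ≈ 0.0232924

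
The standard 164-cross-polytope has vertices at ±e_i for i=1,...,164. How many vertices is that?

The vertices are ±e_1, ..., ±e_164, so there are 2·164 = 328.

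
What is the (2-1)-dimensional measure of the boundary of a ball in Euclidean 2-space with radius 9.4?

The surface area of an n-ball is 2π^(n/2) r^(n-1) / Γ(n/2). For n=2, r=9.4: 2πr = 2π·9.4 ≈ 59.0619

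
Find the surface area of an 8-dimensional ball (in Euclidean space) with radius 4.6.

S_8(4.6) = 2·π^(8/2)·(4.6)^7 / Γ(8/2) ≈ 1.41509e+06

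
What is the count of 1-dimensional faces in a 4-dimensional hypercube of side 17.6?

An n-cube has C(n,k)·2^(n-k) k-faces. Here C(4,1)·2^3 = 4·8 = 32.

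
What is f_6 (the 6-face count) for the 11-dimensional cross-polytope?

Number of 6-faces = 2^(6+1) · C(11,6+1) = 128 · 330 = 42240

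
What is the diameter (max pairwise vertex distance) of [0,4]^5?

Diagonal = √5 · 4 ≈ 8.94427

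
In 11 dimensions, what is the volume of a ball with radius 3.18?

The n-ball volume is π^(n/2)·r^n/Γ(n/2+1). With n=11, r=3.18: V ≈ 633582.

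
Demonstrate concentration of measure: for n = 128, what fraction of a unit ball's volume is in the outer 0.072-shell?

1 - (1-0.072)^128 ≈ 0.99993 ≈ 99.9930%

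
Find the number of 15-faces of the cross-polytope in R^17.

Each 15-face is the convex hull of 16 vertices, one chosen as ±e_i from each of 16 distinct axes: 2^16·C(17,16) = 1114112.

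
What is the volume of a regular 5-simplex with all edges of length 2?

V_5 = √(6) · 2^5 / (5! · 2^(5/2)) ≈ 0.11547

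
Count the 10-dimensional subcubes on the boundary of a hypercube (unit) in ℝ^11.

Choose 10 of 11 axes to span the face (C(11,10) = 11 ways), then fix each of the remaining 1 coordinate at one of its two extreme values (2^1 = 2 ways): 11·2 = 22.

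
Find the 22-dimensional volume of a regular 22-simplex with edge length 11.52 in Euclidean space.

V_22 = √(23) · 11.52^22 / (22! · 2^(22/2)) ≈ 0.468513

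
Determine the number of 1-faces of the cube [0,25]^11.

An n-cube has C(n,k)·2^(n-k) k-faces. Here C(11,1)·2^10 = 11·1024 = 11264.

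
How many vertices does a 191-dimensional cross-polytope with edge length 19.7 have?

The vertices are ±e_1, ..., ±e_191, so there are 2·191 = 382.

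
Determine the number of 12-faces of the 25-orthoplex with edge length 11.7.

Number of 12-faces = 2^(12+1) · C(25,12+1) = 8192 · 5200300 = 42600857600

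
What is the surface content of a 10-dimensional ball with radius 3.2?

The surface area of an n-ball is 2π^(n/2) r^(n-1) / Γ(n/2). For n=10, r=3.2: 897259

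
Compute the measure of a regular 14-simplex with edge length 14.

V_14 = √(15) · 14^14 / (14! · 2^(14/2)) ≈ 3856.74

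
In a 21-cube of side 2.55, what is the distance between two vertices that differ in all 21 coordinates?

||(2.55,2.55,...,2.55)|| = √(21)·2.55 ≈ 11.6856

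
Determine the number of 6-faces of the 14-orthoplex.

f_6(14-orthoplex) = 2^7 · (14 choose 7) = 439296.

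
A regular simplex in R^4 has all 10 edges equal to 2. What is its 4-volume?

Volume = 2^4 · √(5/2^4) / 4! ≈ 0.372678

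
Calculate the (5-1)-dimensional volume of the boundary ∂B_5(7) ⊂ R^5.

|∂B_5(7)| = 19208·π^2/3 ≈ 63191.8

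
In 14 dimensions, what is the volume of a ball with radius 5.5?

The n-ball volume is π^(n/2)·r^n/Γ(n/2+1). With n=14, r=5.5: V = 379749833583241·π^7/82575360 ≈ 1.38898e+10.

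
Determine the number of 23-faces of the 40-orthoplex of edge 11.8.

Number of 23-faces = 2^(23+1) · C(40,23+1) = 16777216 · 62852101650 = 1054483285436006400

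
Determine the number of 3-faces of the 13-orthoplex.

Number of 3-faces = 2^(3+1) · C(13,3+1) = 16 · 715 = 11440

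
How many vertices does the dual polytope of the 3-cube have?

An n-cross-polytope has 2n vertices; here n = 3, giving 6.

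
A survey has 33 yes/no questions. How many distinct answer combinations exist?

The 33-cube has 2^33 = 8589934592 vertices.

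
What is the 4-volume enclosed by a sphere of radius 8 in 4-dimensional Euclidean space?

Volume = π^{4/2}·(8)^4/Γ(3) = 2048·π^2 ≈ 20212.9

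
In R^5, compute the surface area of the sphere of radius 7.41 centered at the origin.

The surface area of an n-ball is 2π^(n/2) r^(n-1) / Γ(n/2). For n=5, r=7.41: 79349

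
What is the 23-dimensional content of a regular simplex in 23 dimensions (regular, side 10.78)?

Volume = 10.78^23 · √(24/2^23) / 23! ≈ 0.0368127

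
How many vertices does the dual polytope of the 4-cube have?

An n-cross-polytope has 2n vertices; here n = 4, giving 8.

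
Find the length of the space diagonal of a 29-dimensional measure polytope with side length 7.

d = √(7² + 7² + ... + 7²) [29 terms] = √(29·7²) = 7√29 ≈ 37.6962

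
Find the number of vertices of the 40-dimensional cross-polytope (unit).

Number of vertices = 2n = 80.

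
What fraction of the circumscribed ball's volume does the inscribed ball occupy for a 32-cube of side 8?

The radii are 8/2 and 8√32/2, so the volume ratio is (1/√32)^32 = 32^{-32/2} ≈ 8.27181e-25.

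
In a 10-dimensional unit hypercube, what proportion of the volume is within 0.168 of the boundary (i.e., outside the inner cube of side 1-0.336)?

Shell fraction = 1 - (1-0.336)^10 ≈ 0.98334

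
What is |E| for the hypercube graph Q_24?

Each of the 2^24 = 16777216 vertices has degree 24; total edges = 24·2^24/2 = 201326592.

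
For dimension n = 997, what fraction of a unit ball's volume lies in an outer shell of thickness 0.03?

1 - (1-0.03)^997 ≈ 1 - 6.478e-14 ≈ (100 - 6.47e-12)%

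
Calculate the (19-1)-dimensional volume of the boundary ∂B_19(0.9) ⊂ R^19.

S_19(0.9) = 2·π^(19/2)·(0.9)^18 / Γ(19/2) ≈ 0.132955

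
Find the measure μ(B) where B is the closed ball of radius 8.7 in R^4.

The n-ball volume is π^(n/2)·r^n/Γ(n/2+1). With n=4, r=8.7: V ≈ 28271.4.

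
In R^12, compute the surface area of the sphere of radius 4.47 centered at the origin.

S_12(4.47) = 2·π^(12/2)·(4.47)^11 / Γ(12/2) ≈ 2.28103e+08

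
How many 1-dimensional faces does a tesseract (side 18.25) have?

Number of 1-faces = C(4,1) · 2^(4-1) = 4 · 8 = 32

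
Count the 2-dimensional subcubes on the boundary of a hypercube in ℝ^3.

Choose 2 of 3 axes to span the face (C(3,2) = 3 ways), then fix each of the remaining 1 coordinate at one of its two extreme values (2^1 = 2 ways): 3·2 = 6.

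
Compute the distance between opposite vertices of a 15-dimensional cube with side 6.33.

||(6.33,6.33,...,6.33)|| = √(15)·6.33 ≈ 24.516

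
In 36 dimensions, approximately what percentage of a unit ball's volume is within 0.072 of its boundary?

1 - (1-0.072)^36 ≈ 0.932122 ≈ 93.21%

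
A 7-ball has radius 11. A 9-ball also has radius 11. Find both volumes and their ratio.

V_7(11) ≈ 9.20723e+07. V_9(11) ≈ 7.77771e+09. Ratio V_7/V_9 ≈ 0.01184.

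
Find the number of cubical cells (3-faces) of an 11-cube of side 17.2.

Choose 3 of 11 axes to span the face (C(11,3) = 165 ways), then fix each of the remaining 8 coordinates at one of its two extreme values (2^8 = 256 ways): 165·256 = 42240.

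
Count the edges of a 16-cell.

Number of 1-faces = 2^(1+1) · C(4,1+1) = 4 · 6 = 24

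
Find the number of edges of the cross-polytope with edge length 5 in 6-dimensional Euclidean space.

An n-cross-polytope has 2^(k+1)·C(n,k+1) k-faces. Here 2^2·C(6,2) = 4·15 = 60.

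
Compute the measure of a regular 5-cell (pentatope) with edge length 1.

V_4 = √(5) · 1^4 / (4! · 2^(4/2)) ≈ 0.0232924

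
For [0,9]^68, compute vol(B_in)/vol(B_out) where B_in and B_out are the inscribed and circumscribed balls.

The radii are 9/2 and 9√68/2, so the volume ratio is (1/√68)^68 = 68^{-68/2} ≈ 4.95105e-63.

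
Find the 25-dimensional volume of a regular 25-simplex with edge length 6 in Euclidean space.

V_25 = √(26) · 6^25 / (25! · 2^(25/2)) ≈ 1.61342e-09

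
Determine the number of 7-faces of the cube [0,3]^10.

Number of 7-faces = C(10,7) · 2^(10-7) = 120 · 8 = 960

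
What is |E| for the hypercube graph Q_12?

The 12-cube has n·2^(n-1) = 12·2^11 = 12·2048 = 24576 edges.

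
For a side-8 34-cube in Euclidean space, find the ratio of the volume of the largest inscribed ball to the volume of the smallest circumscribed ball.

V_in / V_out = (r_in/r_out)^34 = (1/√34)^34 = 34^(-34/2) ≈ 9.22271e-27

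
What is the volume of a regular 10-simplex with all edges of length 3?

V_10 = √(11) · 3^10 / (10! · 2^(10/2)) ≈ 0.00168654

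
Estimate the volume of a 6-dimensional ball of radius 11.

Volume = π^{6/2}·(11)^6/Γ(4) = 1771561·π^3/6 ≈ 9.15492e+06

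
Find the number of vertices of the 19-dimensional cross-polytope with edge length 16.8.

Number of vertices = 2n = 38.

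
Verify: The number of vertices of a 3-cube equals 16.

False. The 3-cube has 2^3 = 8 vertices.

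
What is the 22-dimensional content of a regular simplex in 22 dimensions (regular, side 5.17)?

Volume = 5.17^22 · √(23/2^22) / 22! ≈ 1.03648e-08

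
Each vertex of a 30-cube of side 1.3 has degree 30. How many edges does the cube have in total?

Each of the 2^30 = 1073741824 vertices has degree 30; total edges = 30·2^30/2 = 16106127360.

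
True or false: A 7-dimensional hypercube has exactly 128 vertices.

True. The 7-cube has 2^7 = 128 vertices.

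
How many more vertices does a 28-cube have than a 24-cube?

The 28-cube has 2^28 = 268435456 vertices. The 24-cube has 2^24 = 16777216 vertices. Difference: 268435456 - 16777216 = 251658240.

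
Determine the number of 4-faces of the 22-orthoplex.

Number of 4-faces = 2^(4+1) · C(22,4+1) = 32 · 26334 = 842688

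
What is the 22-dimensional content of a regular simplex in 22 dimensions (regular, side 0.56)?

For a regular n-simplex with edge a, V = (a^n / n!)·√((n+1)/2^n). With a=0.56, n=22: V ≈ 6.01041e-30.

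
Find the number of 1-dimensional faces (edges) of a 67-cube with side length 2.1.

An n-cube has n·2^(n-1) edges. With n = 67: 67·73786976294838206464 = 4943727411754159833088.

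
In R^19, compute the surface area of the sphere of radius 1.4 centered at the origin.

|∂B_19(1.4)| ≈ 378.134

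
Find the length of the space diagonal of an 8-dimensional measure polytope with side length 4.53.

Diagonal = √8 · 4.53 ≈ 12.8128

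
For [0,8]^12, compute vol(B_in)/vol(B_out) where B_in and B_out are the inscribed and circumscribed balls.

Volume scales as r^n, and r_in/r_out = 1/√12, giving (1/√12)^12 ≈ 3.34898e-07.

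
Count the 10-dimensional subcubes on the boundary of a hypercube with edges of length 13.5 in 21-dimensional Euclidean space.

An n-cube has C(n,k)·2^(n-k) k-faces. Here C(21,10)·2^11 = 352716·2048 = 722362368.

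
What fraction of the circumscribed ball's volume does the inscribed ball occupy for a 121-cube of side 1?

Volume scales as r^n, and r_in/r_out = 1/√121, giving (1/√121)^121 ≈ 9.80585e-127.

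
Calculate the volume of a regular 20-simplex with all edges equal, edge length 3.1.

V_20 = √(21) · 3.1^20 / (20! · 2^(20/2)) ≈ 1.23572e-11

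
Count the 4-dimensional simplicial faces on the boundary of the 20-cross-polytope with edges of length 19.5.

Each 4-face is the convex hull of 5 vertices, one chosen as ±e_i from each of 5 distinct axes: 2^5·C(20,5) = 496128.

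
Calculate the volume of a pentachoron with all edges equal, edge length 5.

V = (5^4 / 4!) · √((4+1) / 2^4) ≈ 14.5577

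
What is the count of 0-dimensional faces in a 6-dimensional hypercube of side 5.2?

An n-cube has C(n,k)·2^(n-k) k-faces. Here C(6,0)·2^6 = 1·64 = 64.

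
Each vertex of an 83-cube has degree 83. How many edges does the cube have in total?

An n-cube has n·2^(n-1) edges. With n = 83: 83·4835703278458516698824704 = 401363372112056886002450432.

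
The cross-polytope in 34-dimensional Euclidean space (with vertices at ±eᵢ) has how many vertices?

The 34-dimensional cross-polytope has 2n = 2·34 = 68 vertices.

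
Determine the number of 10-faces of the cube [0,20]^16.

An n-cube has C(n,k)·2^(n-k) k-faces. Here C(16,10)·2^6 = 8008·64 = 512512.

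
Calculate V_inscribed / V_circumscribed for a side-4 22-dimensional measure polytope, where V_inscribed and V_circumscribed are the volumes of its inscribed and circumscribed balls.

V_in/V_out = n^(-n/2) = 22^(-22/2) ≈ 1.7114e-15.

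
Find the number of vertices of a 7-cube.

Each vertex is a binary string of length 7, so there are 2^7 = 128.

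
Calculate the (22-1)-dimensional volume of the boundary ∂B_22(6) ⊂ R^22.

S = n·V_n(r)/r = 22·V_22(6)/6 (volume-to-surface relation), giving 2115832430592·π^11/175 ≈ 3.55707e+15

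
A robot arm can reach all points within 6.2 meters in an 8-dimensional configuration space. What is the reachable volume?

Volume = π^{8/2}·(6.2)^8/Γ(5) ≈ 8.8618e+06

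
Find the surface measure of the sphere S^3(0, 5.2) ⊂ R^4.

S = n·V_n(r)/r = 4·V_4(5.2)/5.2 (volume-to-surface relation), giving 2775.49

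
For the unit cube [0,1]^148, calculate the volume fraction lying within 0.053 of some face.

Shell fraction = 1 - (1-0.106)^148 ≈ 0.9999999372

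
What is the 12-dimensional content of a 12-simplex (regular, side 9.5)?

V = (9.5^12 / 12!) · √((12+1) / 2^12) ≈ 63.5533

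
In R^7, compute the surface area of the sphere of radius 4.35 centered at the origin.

The surface area of an n-ball is 2π^(n/2) r^(n-1) / Γ(n/2). For n=7, r=4.35: 224086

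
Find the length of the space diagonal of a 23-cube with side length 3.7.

Diagonal = √23 · 3.7 ≈ 17.7446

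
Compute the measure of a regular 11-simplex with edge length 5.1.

V = (5.1^11 / 11!) · √((11+1) / 2^11) ≈ 0.116424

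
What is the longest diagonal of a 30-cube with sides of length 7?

Diagonal = √30 · 7 ≈ 38.3406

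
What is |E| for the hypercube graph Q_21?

Number of 1-faces = C(21,1)·2^(21-1) = 21·1048576 = 22020096.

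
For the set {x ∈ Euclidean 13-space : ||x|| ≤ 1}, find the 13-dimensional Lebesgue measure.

Volume = π^{13/2}·(1)^13/Γ(15/2) = 128·π^6/135135 ≈ 0.910629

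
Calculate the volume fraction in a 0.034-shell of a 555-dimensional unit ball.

1 - (1-0.034)^555 ≈ 0.9999999954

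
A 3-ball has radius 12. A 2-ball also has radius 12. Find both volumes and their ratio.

V_3(12) ≈ 7238.23. V_2(12) ≈ 452.389. Ratio V_3/V_2 ≈ 16.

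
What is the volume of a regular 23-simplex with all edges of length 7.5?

V = (7.5^23 / 23!) · √((23+1) / 2^23) ≈ 8.75337e-06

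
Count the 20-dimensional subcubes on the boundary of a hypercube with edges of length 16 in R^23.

An n-cube has C(n,k)·2^(n-k) k-faces. Here C(23,20)·2^3 = 1771·8 = 14168.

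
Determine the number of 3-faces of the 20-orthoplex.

Number of 3-faces = 2^(3+1) · C(20,3+1) = 16 · 4845 = 77520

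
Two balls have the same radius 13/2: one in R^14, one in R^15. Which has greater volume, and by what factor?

V_14(13/2) ≈ 1.44014e+11, V_15(13/2) ≈ 5.95841e+11. The 15-ball is larger by a factor of 4.137.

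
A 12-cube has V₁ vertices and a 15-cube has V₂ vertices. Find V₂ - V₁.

V₁ = 2^12 = 4096. V₂ = 2^15 = 32768. V₂ - V₁ = 28672.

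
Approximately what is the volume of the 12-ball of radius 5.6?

Volume = π^{12/2}·(5.6)^12/Γ(7) ≈ 1.27006e+09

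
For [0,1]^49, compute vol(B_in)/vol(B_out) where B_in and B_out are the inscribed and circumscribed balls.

Volume scales as r^n, and r_in/r_out = 1/√49, giving (1/√49)^49 ≈ 3.89221e-42.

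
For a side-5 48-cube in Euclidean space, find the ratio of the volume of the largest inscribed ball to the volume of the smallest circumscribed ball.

The radii are 5/2 and 5√48/2, so the volume ratio is (1/√48)^48 = 48^{-48/2} ≈ 4.469e-41.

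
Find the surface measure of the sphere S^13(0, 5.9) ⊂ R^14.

S_14(5.9) = 2·π^(14/2)·(5.9)^13 / Γ(14/2) ≈ 8.80689e+10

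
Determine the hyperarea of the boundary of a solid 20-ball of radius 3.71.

S_20(3.71) = 2·π^(20/2)·(3.71)^19 / Γ(20/2) ≈ 3.39524e+10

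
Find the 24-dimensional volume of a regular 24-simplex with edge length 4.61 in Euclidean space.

V_24 = √(25) · 4.61^24 / (24! · 2^(24/2)) ≈ 1.67004e-11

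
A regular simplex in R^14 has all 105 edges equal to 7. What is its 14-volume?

V_14 = √(15) · 7^14 / (14! · 2^(14/2)) ≈ 0.235396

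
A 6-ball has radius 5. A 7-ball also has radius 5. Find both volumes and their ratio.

V_6(5) ≈ 80745.5. V_7(5) ≈ 369122. Ratio V_6/V_7 ≈ 0.2187.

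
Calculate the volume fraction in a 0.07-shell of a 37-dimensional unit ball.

Shell fraction = 1 - (1-0.07)^37 ≈ 0.931787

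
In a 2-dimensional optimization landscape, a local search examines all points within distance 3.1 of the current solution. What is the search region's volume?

The n-ball volume is π^(n/2)·r^n/Γ(n/2+1). With n=2, r=3.1: V ≈ 30.1907.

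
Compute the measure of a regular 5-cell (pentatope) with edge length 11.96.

V_4 = √(5) · 11.96^4 / (4! · 2^(4/2)) ≈ 476.583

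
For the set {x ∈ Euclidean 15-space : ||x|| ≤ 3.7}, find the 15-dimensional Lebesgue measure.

Volume = π^{15/2}·(3.7)^15/Γ(17/2) ≈ 1.27191e+08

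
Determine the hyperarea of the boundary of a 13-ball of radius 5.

The surface area of an n-ball is 2π^(n/2) r^(n-1) / Γ(n/2). For n=13, r=5: 6250000000·π^6/2079 ≈ 2.89018e+09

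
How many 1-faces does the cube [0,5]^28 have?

An n-cube has n·2^(n-1) edges. With n = 28: 28·134217728 = 3758096384.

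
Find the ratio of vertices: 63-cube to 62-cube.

The 63-cube has 2^63 = 9223372036854775808 vertices. The 62-cube has 2^62 = 4611686018427387904 vertices. Ratio: 9223372036854775808/4611686018427387904 = 2.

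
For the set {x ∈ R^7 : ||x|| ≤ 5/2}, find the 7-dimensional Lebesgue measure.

V_7(5/2) = π^(7/2) · (5/2)^7 / Γ(7/2 + 1) = 15625·π^3/168 ≈ 2883.77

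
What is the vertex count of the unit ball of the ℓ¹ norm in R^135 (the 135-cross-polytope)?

The 135-dimensional cross-polytope has 2n = 2·135 = 270 vertices.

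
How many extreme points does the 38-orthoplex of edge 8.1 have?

An n-cross-polytope has 2n vertices; here n = 38, giving 76.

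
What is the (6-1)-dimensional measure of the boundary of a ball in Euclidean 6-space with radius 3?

S = n·V_n(r)/r = 6·V_6(3)/3 (volume-to-surface relation), giving 243·π^3 ≈ 7534.53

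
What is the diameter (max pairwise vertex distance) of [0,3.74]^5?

The space diagonal of an n-cube of side s is s√n. Here 3.74·√5 ≈ 8.36289.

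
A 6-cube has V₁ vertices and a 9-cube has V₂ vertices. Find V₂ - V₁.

V₁ = 2^6 = 64. V₂ = 2^9 = 512. V₂ - V₁ = 448.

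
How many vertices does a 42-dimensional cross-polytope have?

The vertices are ±e_1, ..., ±e_42, so there are 2·42 = 84.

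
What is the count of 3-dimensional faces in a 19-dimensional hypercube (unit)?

Choose 3 of 19 axes to span the face (C(19,3) = 969 ways), then fix each of the remaining 16 coordinates at one of its two extreme values (2^16 = 65536 ways): 969·65536 = 63504384.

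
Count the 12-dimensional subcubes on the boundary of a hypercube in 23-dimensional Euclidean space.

An n-cube has C(n,k)·2^(n-k) k-faces. Here C(23,12)·2^11 = 1352078·2048 = 2769055744.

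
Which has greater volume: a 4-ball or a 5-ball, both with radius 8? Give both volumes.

V_4(8) ≈ 20212.9. V_5(8) ≈ 172484. The 5-ball is larger.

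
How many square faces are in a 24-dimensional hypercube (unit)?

Choose 2 of 24 axes to span the face (C(24,2) = 276 ways), then fix each of the remaining 22 coordinates at one of its two extreme values (2^22 = 4194304 ways): 276·4194304 = 1157627904.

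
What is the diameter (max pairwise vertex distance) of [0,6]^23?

||(6,6,...,6)|| = √(23)·6 ≈ 28.775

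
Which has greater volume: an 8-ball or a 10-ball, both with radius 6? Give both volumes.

V_8(6) ≈ 6.81708e+06. V_10(6) ≈ 1.54199e+08. The 10-ball is larger.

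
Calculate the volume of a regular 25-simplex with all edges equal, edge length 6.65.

Volume = 6.65^25 · √(26/2^25) / 25! ≈ 2.11109e-08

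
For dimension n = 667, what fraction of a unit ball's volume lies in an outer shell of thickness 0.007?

1 - (1-0.007)^667 ≈ 0.990771 ≈ 99.08%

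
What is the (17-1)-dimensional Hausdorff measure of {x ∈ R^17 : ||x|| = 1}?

The surface area of an n-ball is 2π^(n/2) r^(n-1) / Γ(n/2). For n=17, r=1: 512·π^8/2027025 ≈ 2.39668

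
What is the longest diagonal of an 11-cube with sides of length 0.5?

Diagonal = √11 · 0.5 ≈ 1.65831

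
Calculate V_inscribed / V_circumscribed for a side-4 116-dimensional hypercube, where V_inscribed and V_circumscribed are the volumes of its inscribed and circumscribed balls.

The radii are 4/2 and 4√116/2, so the volume ratio is (1/√116)^116 = 116^{-116/2} ≈ 1.82573e-120.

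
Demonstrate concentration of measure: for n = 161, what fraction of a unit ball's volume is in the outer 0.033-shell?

1 - (1-0.033)^161 ≈ 0.995495 ≈ 99.55%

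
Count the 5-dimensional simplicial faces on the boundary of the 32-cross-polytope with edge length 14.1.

Each 5-face is the convex hull of 6 vertices, one chosen as ±e_i from each of 6 distinct axes: 2^6·C(32,6) = 57996288.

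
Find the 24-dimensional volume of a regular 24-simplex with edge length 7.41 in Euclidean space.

For a regular n-simplex with edge a, V = (a^n / n!)·√((n+1)/2^n). With a=7.41, n=24: V ≈ 1.47755e-06.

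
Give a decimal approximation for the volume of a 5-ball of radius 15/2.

V = 50625·π^2/4 ≈ 124912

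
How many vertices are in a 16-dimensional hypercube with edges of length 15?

Choose 0 of 16 axes to span the face (C(16,0) = 1 way), then fix each of the remaining 16 coordinates at one of its two extreme values (2^16 = 65536 ways): 1·65536 = 65536.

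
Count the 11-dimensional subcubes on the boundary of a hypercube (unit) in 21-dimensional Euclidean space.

f_11(21-cube) = (21 choose 11) · 2^10 = 361181184.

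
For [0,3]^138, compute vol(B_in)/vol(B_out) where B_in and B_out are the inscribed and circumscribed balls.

V_in/V_out = n^(-n/2) = 138^(-138/2) ≈ 2.2302e-148.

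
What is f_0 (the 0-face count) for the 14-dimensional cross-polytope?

f_0(14-orthoplex) = 2^1 · (14 choose 1) = 28.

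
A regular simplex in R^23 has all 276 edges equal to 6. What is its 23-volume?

For a regular n-simplex with edge a, V = (a^n / n!)·√((n+1)/2^n). With a=6, n=23: V ≈ 5.16708e-08.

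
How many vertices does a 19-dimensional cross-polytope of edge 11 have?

The 19-dimensional cross-polytope has 2n = 2·19 = 38 vertices.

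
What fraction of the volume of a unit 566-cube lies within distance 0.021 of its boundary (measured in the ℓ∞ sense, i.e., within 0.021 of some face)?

Shell fraction = 1 - (1-0.042)^566 ≈ 1 - 2.837e-11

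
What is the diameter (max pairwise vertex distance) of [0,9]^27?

d = √(9² + 9² + ... + 9²) [27 terms] = √(27·9²) = 9√27 ≈ 46.7654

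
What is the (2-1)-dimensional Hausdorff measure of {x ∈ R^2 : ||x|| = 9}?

S_2(9) = 2·π^(2/2)·(9)^1 / Γ(2/2) = 2πr = 2π·9 ≈ 56.5487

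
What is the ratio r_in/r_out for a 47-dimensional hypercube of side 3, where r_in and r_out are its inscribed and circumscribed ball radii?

For an n-cube of any side s, the inradius is s/2 and the circumradius is s√n/2, so the ratio is 1/√47 ≈ 0.145865.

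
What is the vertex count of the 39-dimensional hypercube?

Number of vertices = 2^39 = 549755813888.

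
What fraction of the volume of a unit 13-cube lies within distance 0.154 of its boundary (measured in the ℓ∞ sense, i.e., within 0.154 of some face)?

1 - (1 - 2·0.154)^13 = 1 - 0.692^13 ≈ 0.991656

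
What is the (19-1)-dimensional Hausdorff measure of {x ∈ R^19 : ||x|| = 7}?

The surface area of an n-ball is 2π^(n/2) r^(n-1) / Γ(n/2). For n=19, r=7: 238213646322899968·π^9/4922775 ≈ 1.44247e+15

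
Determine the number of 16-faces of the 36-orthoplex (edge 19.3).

Each 16-face is the convex hull of 17 vertices, one chosen as ±e_i from each of 17 distinct axes: 2^17·C(36,17) = 1126891074355200.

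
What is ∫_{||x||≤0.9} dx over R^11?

The n-ball volume is π^(n/2)·r^n/Γ(n/2+1). With n=11, r=0.9: V ≈ 0.591252.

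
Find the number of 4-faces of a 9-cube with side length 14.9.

Number of 4-faces = C(9,4) · 2^(9-4) = 126 · 32 = 4032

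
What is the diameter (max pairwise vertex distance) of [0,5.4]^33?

||(5.4,5.4,...,5.4)|| = √(33)·5.4 ≈ 31.0206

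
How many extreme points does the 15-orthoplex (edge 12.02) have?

The 15-dimensional cross-polytope has 2n = 2·15 = 30 vertices.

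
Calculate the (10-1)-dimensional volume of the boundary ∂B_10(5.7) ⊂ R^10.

The surface area of an n-ball is 2π^(n/2) r^(n-1) / Γ(n/2). For n=10, r=5.7: 1.61973e+08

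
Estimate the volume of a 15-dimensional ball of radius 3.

The n-ball volume is π^(n/2)·r^n/Γ(n/2+1). With n=15, r=3: V = 45349632·π^7/25025 ≈ 5.47329e+06.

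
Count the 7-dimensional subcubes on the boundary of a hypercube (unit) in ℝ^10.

Choose 7 of 10 axes to span the face (C(10,7) = 120 ways), then fix each of the remaining 3 coordinates at one of its two extreme values (2^3 = 8 ways): 120·8 = 960.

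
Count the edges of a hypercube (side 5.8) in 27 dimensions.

Number of 1-faces = C(27,1)·2^(27-1) = 27·67108864 = 1811939328.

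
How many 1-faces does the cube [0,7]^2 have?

Each of the 2^2 = 4 vertices has degree 2; total edges = 2·2^2/2 = 4.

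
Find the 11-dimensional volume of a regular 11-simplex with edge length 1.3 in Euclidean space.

V_11 = √(12) · 1.3^11 / (11! · 2^(11/2)) ≈ 3.43674e-08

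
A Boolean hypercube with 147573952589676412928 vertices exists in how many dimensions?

The n-cube has 2^n vertices, and 147573952589676412928 = 2^67, so n = 67.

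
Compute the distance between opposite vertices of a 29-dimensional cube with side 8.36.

d = √(8.36² + 8.36² + ... + 8.36²) [29 terms] = √(29·8.36²) = 8.36√29 ≈ 45.02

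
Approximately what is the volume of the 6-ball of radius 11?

Volume = π^{6/2}·(11)^6/Γ(4) = 1771561·π^3/6 ≈ 9.15492e+06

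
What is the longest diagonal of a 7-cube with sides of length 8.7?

Diagonal = √7 · 8.7 ≈ 23.018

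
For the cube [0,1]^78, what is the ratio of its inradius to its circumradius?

Ratio = (s/2)/(s√78/2) = 78^(-1/2) ≈ 0.113228.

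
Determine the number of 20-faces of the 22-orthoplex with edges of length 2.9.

Number of 20-faces = 2^(20+1) · C(22,20+1) = 2097152 · 22 = 46137344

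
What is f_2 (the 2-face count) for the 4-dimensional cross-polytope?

f_2(4-orthoplex) = 2^3 · (4 choose 3) = 32.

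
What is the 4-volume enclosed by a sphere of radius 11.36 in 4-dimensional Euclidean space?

V_4(11.36) = π^(4/2) · (11.36)^4 / Γ(4/2 + 1) ≈ 82183.2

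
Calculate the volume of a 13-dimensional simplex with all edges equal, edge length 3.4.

For a regular n-simplex with edge a, V = (a^n / n!)·√((n+1)/2^n). With a=3.4, n=13: V ≈ 5.3866e-05.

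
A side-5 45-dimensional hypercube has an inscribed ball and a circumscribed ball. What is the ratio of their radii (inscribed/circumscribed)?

Ratio = (s/2)/(s√45/2) = 45^(-1/2) ≈ 0.149071.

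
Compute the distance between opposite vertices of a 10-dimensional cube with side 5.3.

Diagonal = √10 · 5.3 ≈ 16.7601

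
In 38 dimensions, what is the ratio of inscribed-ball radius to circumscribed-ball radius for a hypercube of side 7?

Ratio = (s/2)/(s√38/2) = 38^(-1/2) ≈ 0.162221.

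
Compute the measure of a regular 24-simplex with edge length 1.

Volume = 1^24 · √(25/2^24) / 24! ≈ 1.96745e-27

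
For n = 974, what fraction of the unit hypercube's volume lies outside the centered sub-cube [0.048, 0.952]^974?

The inner cube has side 1-2·0.048 = 0.904 and volume (0.904)^974 ≈ 2.033e-43, so the shell holds 1 - 2.033e-43 of the volume.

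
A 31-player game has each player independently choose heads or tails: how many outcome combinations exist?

An n-cube has 2^n vertices; for n = 31 that is 2^31 = 2147483648.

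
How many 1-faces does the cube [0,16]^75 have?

An n-cube has n·2^(n-1) edges. With n = 75: 75·18889465931478580854784 = 1416709944860893564108800.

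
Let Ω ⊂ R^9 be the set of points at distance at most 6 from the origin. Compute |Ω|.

The n-ball volume is π^(n/2)·r^n/Γ(n/2+1). With n=9, r=6: V = 11943936·π^4/35 ≈ 3.32414e+07.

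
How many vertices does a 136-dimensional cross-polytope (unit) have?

The 136-dimensional cross-polytope has 2n = 2·136 = 272 vertices.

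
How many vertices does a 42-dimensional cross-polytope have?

An n-cross-polytope has 2n vertices; here n = 42, giving 84.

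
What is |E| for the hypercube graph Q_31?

An n-cube has n·2^(n-1) edges. With n = 31: 31·1073741824 = 33285996544.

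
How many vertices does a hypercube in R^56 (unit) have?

Each vertex is a binary string of length 56, so there are 2^56 = 72057594037927936.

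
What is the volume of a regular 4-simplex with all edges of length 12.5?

For a regular n-simplex with edge a, V = (a^n / n!)·√((n+1)/2^n). With a=12.5, n=4: V ≈ 568.661.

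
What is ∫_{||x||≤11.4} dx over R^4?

V_4(11.4) = π^(4/2) · (11.4)^4 / Γ(4/2 + 1) ≈ 83346.8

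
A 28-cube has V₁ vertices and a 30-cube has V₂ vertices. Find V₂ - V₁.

V₁ = 2^28 = 268435456. V₂ = 2^30 = 1073741824. V₂ - V₁ = 805306368.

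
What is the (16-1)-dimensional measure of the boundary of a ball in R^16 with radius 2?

|∂B_16(2)| = 4096·π^8/315 ≈ 123381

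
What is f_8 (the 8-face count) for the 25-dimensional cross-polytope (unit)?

Each 8-face is the convex hull of 9 vertices, one chosen as ±e_i from each of 9 distinct axes: 2^9·C(25,9) = 1046003200.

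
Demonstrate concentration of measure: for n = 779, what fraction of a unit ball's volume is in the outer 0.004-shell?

1 - (1-0.004)^779 ≈ 0.955942 ≈ 95.59%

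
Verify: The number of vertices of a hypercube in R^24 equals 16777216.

True. The 24-cube has 2^24 = 16777216 vertices.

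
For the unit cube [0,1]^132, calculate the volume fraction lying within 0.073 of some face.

Shell fraction = 1 - (1-0.146)^132 ≈ 0.9999999991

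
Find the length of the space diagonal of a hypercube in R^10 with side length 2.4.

Diagonal = √10 · 2.4 ≈ 7.58947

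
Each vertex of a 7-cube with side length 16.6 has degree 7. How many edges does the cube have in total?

Number of 1-faces = C(7,1)·2^(7-1) = 7·64 = 448.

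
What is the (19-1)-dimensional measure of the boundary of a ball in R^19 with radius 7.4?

S = n·V_n(r)/r = 19·V_19(7.4)/7.4 (volume-to-surface relation), giving 3.92204e+15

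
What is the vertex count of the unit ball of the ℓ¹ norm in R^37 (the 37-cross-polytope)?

An n-cross-polytope has 2n vertices; here n = 37, giving 74.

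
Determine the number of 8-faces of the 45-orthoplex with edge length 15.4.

Number of 8-faces = 2^(8+1) · C(45,8+1) = 512 · 886163135 = 453715525120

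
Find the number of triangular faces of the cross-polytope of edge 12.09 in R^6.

An n-cross-polytope has 2^(k+1)·C(n,k+1) k-faces. Here 2^3·C(6,3) = 8·20 = 160.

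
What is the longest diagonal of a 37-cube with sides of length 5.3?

||(5.3,5.3,...,5.3)|| = √(37)·5.3 ≈ 32.2386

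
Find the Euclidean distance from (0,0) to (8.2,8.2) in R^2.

||(8.2,8.2,...,8.2)|| = √(2)·8.2 ≈ 11.5966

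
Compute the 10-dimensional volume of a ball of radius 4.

Volume = π^{10/2}·(4)^10/Γ(6) = 131072·π^5/15 ≈ 2.67404e+06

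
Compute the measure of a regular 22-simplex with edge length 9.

For a regular n-simplex with edge a, V = (a^n / n!)·√((n+1)/2^n). With a=9, n=22: V ≈ 0.00205165.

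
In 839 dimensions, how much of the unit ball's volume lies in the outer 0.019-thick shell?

1 - (1-0.019)^839 ≈ 0.9999998976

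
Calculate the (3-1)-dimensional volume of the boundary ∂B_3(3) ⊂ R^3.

|∂B_3(3)| = 4πr² = 4π·(3)² ≈ 113.097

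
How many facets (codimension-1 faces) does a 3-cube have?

f_2(3-cube) = (3 choose 2) · 2^1 = 6.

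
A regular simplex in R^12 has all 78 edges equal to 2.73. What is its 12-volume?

For a regular n-simplex with edge a, V = (a^n / n!)·√((n+1)/2^n). With a=2.73, n=12: V ≈ 2.01561e-05.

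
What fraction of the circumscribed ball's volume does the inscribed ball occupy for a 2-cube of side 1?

V_in / V_out = (r_in/r_out)^2 = (1/√2)^2 = 2^(-2/2) ≈ 0.5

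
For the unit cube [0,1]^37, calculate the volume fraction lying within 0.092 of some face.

The inner cube has side 1-2·0.092 = 0.816 and volume (0.816)^37 ≈ 0.0005402, so the shell holds 0.99946 of the volume.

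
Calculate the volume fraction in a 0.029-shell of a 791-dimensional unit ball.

1 - (1-0.029)^791 ≈ 1 - 7.77e-11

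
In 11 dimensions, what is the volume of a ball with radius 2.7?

V_11(2.7) = π^(11/2) · (2.7)^11 / Γ(11/2 + 1) ≈ 104738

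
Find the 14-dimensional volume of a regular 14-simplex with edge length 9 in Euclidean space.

V_14 = √(15) · 9^14 / (14! · 2^(14/2)) ≈ 7.94004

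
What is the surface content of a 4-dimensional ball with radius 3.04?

S_4(3.04) = 2·π^(4/2)·(3.04)^3 / Γ(4/2) ≈ 554.562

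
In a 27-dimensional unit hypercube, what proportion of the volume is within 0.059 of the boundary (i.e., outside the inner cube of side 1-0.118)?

1 - (1 - 2·0.059)^27 = 1 - 0.882^27 ≈ 0.966298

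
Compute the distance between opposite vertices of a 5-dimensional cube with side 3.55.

d = √(3.55² + 3.55² + ... + 3.55²) [5 terms] = √(5·3.55²) = 3.55√5 ≈ 7.93804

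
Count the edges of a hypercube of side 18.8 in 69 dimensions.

An n-cube has n·2^(n-1) edges. With n = 69: 69·295147905179352825856 = 20365205457375344984064.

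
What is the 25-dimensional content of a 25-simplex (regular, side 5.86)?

V_25 = √(26) · 5.86^25 / (25! · 2^(25/2)) ≈ 8.94142e-10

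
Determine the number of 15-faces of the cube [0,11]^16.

Number of 15-faces = C(16,15) · 2^(16-15) = 16 · 2 = 32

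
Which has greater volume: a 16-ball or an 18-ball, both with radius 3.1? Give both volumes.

V_16(3.1) ≈ 1.71185e+07. V_18(3.1) ≈ 5.74244e+07. The 18-ball is larger.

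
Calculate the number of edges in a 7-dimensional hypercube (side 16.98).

Each of the 2^7 = 128 vertices has degree 7; total edges = 7·2^7/2 = 448.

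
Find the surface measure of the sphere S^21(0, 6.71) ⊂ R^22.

S = n·V_n(r)/r = 22·V_22(6.71)/6.71 (volume-to-surface relation), giving 3.72468e+16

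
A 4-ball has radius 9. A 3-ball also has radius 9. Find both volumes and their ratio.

V_4(9) ≈ 32377.2. V_3(9) ≈ 3053.63. Ratio V_4/V_3 ≈ 10.6.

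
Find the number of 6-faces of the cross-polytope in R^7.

Number of 6-faces = 2^(6+1) · C(7,6+1) = 128 · 1 = 128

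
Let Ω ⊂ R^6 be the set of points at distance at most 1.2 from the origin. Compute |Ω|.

The n-ball volume is π^(n/2)·r^n/Γ(n/2+1). With n=6, r=1.2: V ≈ 15.4307.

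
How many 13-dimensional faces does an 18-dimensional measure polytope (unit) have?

Choose 13 of 18 axes to span the face (C(18,13) = 8568 ways), then fix each of the remaining 5 coordinates at one of its two extreme values (2^5 = 32 ways): 8568·32 = 274176.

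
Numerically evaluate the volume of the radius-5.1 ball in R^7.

Volume = π^{7/2}·(5.1)^7/Γ(9/2) ≈ 424006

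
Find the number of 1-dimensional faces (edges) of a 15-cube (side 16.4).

An n-cube has n·2^(n-1) edges. With n = 15: 15·16384 = 245760.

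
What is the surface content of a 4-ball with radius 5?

S = n·V_n(r)/r = 4·V_4(5)/5 (volume-to-surface relation), giving 250·π^2 ≈ 2467.4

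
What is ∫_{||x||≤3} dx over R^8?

Volume = π^{8/2}·(3)^8/Γ(5) = 2187·π^4/8 ≈ 26629.2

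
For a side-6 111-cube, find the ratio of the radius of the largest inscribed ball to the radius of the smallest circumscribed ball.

r_in = 6/2 (half the side); r_out = 6√111/2 (half the diagonal). Ratio = 1/√111 ≈ 0.0949158.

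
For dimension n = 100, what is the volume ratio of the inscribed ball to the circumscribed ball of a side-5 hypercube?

V_in / V_out = (r_in/r_out)^100 = (1/√100)^100 = 100^(-100/2) ≈ 1e-100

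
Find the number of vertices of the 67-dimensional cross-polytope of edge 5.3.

An n-cross-polytope has 2n vertices; here n = 67, giving 134.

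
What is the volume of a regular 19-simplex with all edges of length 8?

V = (8^19 / 19!) · √((19+1) / 2^19) ≈ 0.0073172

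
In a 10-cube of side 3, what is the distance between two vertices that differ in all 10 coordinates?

Diagonal = √10 · 3 ≈ 9.48683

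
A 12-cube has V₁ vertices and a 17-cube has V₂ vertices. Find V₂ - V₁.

V₁ = 2^12 = 4096. V₂ = 2^17 = 131072. V₂ - V₁ = 126976.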